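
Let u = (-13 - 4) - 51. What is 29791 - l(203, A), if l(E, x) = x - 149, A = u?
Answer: 30008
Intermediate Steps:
u = -68 (u = -17 - 51 = -68)
A = -68
l(E, x) = -149 + x
29791 - l(203, A) = 29791 - (-149 - 68) = 29791 - 1*(-217) = 29791 + 217 = 30008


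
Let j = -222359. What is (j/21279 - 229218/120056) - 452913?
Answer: -578537781151319/1277335812 ≈ -4.5293e+5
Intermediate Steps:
(j/21279 - 229218/120056) - 452913 = (-222359/21279 - 229218/120056) - 452913 = (-222359*1/21279 - 229218*1/120056) - 452913 = (-222359/21279 - 114609/60028) - 452913 = -15786530963/1277335812 - 452913 = -578537781151319/1277335812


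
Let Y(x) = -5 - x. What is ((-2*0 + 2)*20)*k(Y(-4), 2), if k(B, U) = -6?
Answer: -240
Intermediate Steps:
((-2*0 + 2)*20)*k(Y(-4), 2) = ((-2*0 + 2)*20)*(-6) = ((0 + 2)*20)*(-6) = (2*20)*(-6) = 40*(-6) = -240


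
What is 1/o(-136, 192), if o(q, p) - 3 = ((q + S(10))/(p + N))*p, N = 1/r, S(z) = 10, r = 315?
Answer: -60481/7439037 ≈ -0.0081302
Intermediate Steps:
N = 1/315 ≈ 0.0031746
o(q, p) = 3 + p*(10 + q)/(1/315 + p) (o(q, p) = 3 + ((q + 10)/(p + 1/315))*p = 3 + ((10 + q)/(1/315 + p))*p = 3 + p*(10 + q)/(1/315 + p))
1/o(-136, 192) = 1/(3*(1 + 1365*192 + 105*192*(-136))/(1 + 315*192)) = 1/(3*(1 + 262080 - 2741760)/(1 + 60480)) = 1/(3*(-2479679)/60481) = 1/(3*(1/60481)*(-2479679)) = 1/(-7439037/60481) = -60481/7439037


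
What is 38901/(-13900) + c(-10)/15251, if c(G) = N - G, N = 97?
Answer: -591791851/211988900 ≈ -2.7916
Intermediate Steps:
c(G) = 97 - G
38901/(-13900) + c(-10)/15251 = 38901/(-13900) + (97 - 1*(-10))/15251 = 38901*(-1/13900) + (97 + 10)*(1/15251) = -38901/13900 + 107*(1/15251) = -38901/13900 + 107/15251 = -591791851/211988900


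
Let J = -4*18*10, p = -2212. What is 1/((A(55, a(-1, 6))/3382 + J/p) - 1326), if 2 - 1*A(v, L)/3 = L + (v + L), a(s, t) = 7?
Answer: -1870246/2479448589 ≈ -0.00075430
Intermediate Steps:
A(v, L) = 6 - 6*L - 3*v (A(v, L) = 6 - 3*(L + (v + L)) = 6 - 3*(L + (L + v)) = 6 - 3*(v + 2*L) = 6 + (-6*L - 3*v) = 6 - 6*L - 3*v)
J = -720 (J = -72*10 = -720)
1/((A(55, a(-1, 6))/3382 + J/p) - 1326) = 1/(((6 - 6*7 - 3*55)/3382 - 720/(-2212)) - 1326) = 1/(((6 - 42 - 165)*(1/3382) - 720*(-1/2212)) - 1326) = 1/((-201*1/3382 + 180/553) - 1326) = 1/((-201/3382 + 180/553) - 1326) = 1/(497607/1870246 - 1326) = 1/(-2479448589/1870246) = -1870246/2479448589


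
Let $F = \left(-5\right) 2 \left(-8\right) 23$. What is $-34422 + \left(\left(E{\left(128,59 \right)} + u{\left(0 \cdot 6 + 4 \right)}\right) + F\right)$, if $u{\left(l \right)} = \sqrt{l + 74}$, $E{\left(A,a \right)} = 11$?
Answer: $-32571 + \sqrt{78} \approx -32562.0$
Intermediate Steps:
$F = 1840$ ($F = \left(-10\right) \left(-8\right) 23 = 80 \cdot 23 = 1840$)
$u{\left(l \right)} = \sqrt{74 + l}$
$-34422 + \left(\left(E{\left(128,59 \right)} + u{\left(0 \cdot 6 + 4 \right)}\right) + F\right) = -34422 + \left(\left(11 + \sqrt{74 + \left(0 \cdot 6 + 4\right)}\right) + 1840\right) = -34422 + \left(\left(11 + \sqrt{74 + \left(0 + 4\right)}\right) + 1840\right) = -34422 + \left(\left(11 + \sqrt{74 + 4}\right) + 1840\right) = -34422 + \left(\left(11 + \sqrt{78}\right) + 1840\right) = -34422 + \left(1851 + \sqrt{78}\right) = -32571 + \sqrt{78}$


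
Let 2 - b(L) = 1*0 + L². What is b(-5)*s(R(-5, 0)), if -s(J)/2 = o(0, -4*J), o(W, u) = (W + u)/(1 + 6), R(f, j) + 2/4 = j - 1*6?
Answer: 1196/7 ≈ 170.86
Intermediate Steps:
R(f, j) = -13/2 + j (R(f, j) = -½ + (j - 1*6) = -½ + (j - 6) = -½ + (-6 + j) = -13/2 + j)
o(W, u) = W/7 + u/7 (o(W, u) = (W + u)/7 = (W + u)*(⅐) = W/7 + u/7)
s(J) = 8*J/7 (s(J) = -2*((⅐)*0 + (-4*J)/7) = -2*(0 - 4*J/7) = -(-8)*J/7 = 8*J/7)
b(L) = 2 - L² (b(L) = 2 - (1*0 + L²) = 2 - (0 + L²) = 2 - L²)
b(-5)*s(R(-5, 0)) = (2 - 1*(-5)²)*(8*(-13/2 + 0)/7) = (2 - 1*25)*((8/7)*(-13/2)) = (2 - 25)*(-52/7) = -23*(-52/7) = 1196/7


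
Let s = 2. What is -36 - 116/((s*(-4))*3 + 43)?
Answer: -800/19 ≈ -42.105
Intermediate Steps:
-36 - 116/((s*(-4))*3 + 43) = -36 - 116/((2*(-4))*3 + 43) = -36 - 116/(-8*3 + 43) = -36 - 116/(-24 + 43) = -36 - 116/19 = -800/19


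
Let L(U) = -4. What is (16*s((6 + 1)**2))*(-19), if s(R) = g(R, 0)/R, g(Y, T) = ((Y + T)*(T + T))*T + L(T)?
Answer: 1216/49 ≈ 24.816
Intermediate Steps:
g(Y, T) = -4 + 2*T**2*(T + Y) (g(Y, T) = ((Y + T)*(T + T))*T - 4 = ((T + Y)*(2*T))*T - 4 = (2*T*(T + Y))*T - 4 = 2*T**2*(T + Y) - 4 = -4 + 2*T**2*(T + Y))
s(R) = -4/R (s(R) = (-4 + 2*0**3 + 2*R*0**2)/R = (-4 + 2*0 + 2*R*0)/R = (-4 + 0 + 0)/R = -4/R)
(16*s((6 + 1)**2))*(-19) = (16*(-4/(6 + 1)**2))*(-19) = (16*(-4/(7**2)))*(-19) = (16*(-4/49))*(-19) = -64/49*(-19) = 1216/49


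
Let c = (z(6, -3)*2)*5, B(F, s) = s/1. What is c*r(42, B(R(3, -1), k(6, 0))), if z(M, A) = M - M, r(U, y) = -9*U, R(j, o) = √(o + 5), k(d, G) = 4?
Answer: 0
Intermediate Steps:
R(j, o) = √(5 + o)
B(F, s) = s (B(F, s) = s*1 = s)
z(M, A) = 0
c = 0 (c = (0*2)*5 = 0*5 = 0)
c*r(42, B(R(3, -1), k(6, 0))) = 0*(-9*42) = 0*(-378) = 0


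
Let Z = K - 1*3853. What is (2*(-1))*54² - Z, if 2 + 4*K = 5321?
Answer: -13235/4 ≈ -3308.8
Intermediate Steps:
K = 5319/4 (K = -½ + (¼)*5321 = -½ + 5321/4 = 5319/4 ≈ 1329.8)
Z = -10093/4 (Z = 5319/4 - 1*3853 = 5319/4 - 3853 = -10093/4 ≈ -2523.3)
(2*(-1))*54² - Z = (2*(-1))*54² - 1*(-10093/4) = -2*2916 + 10093/4 = -5832 + 10093/4 = -13235/4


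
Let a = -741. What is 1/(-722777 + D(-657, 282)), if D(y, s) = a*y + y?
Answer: -1/236597 ≈ -4.2266e-6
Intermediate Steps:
D(y, s) = -740*y (D(y, s) = -741*y + y = -740*y)
1/(-722777 + D(-657, 282)) = 1/(-722777 - 740*(-657)) = 1/(-722777 + 486180) = 1/(-236597) = -1/236597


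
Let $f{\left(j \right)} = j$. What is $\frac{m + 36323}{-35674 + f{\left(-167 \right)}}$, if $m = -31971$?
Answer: $- \frac{4352}{35841} \approx -0.12143$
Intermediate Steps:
$\frac{m + 36323}{-35674 + f{\left(-167 \right)}} = \frac{-31971 + 36323}{-35674 - 167} = \frac{4352}{-35841} = 4352 \left(- \frac{1}{35841}\right) = - \frac{4352}{35841}$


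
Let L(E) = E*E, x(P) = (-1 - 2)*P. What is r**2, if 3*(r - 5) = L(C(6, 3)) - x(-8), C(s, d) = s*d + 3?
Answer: 20736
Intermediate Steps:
x(P) = -3*P
C(s, d) = 3 + d*s (C(s, d) = d*s + 3 = 3 + d*s)
L(E) = E**2
r = 144 (r = 5 + ((3 + 3*6)**2 - (-3)*(-8))/3 = 5 + ((3 + 18)**2 - 1*24)/3 = 5 + (21**2 - 24)/3 = 5 + (441 - 24)/3 = 5 + (1/3)*417 = 5 + 139 = 144)
r**2 = 144**2 = 20736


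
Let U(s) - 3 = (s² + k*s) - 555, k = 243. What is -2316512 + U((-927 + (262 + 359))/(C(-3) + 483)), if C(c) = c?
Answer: -14830198439/6400 ≈ -2.3172e+6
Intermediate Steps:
U(s) = -552 + s² + 243*s (U(s) = 3 + ((s² + 243*s) - 555) = 3 + (-555 + s² + 243*s) = -552 + s² + 243*s)
-2316512 + U((-927 + (262 + 359))/(C(-3) + 483)) = -2316512 + (-552 + ((-927 + (262 + 359))/(-3 + 483))² + 243*((-927 + (262 + 359))/(-3 + 483))) = -2316512 + (-552 + ((-927 + 621)/480)² + 243*((-927 + 621)/480)) = -2316512 + (-552 + (-306*1/480)² + 243*(-306*1/480)) = -2316512 + (-552 + (-51/80)² + 243*(-51/80)) = -2316512 + (-552 + 2601/6400 - 12393/80) = -2316512 - 4521639/6400 = -14830198439/6400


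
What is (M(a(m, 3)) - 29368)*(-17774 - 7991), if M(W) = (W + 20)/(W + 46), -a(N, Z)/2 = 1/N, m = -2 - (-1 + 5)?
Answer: 105175074615/139 ≈ 7.5666e+8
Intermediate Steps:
m = -6 (m = -2 - 1*4 = -2 - 4 = -6)
a(N, Z) = -2/N
M(W) = (20 + W)/(46 + W)
(M(a(m, 3)) - 29368)*(-17774 - 7991) = ((20 - 2/(-6))/(46 - 2/(-6)) - 29368)*(-17774 - 7991) = ((20 - 2*(-1/6))/(46 - 2*(-1/6)) - 29368)*(-25765) = ((20 + 1/3)/(46 + 1/3) - 29368)*(-25765) = ((61/3)/(139/3) - 29368)*(-25765) = ((3/139)*(61/3) - 29368)*(-25765) = (61/139 - 29368)*(-25765) = -4082091/139*(-25765) = 105175074615/139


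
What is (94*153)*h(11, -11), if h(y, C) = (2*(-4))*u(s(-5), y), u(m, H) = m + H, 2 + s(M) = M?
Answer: -460224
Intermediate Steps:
s(M) = -2 + M
u(m, H) = H + m
h(y, C) = 56 - 8*y (h(y, C) = (2*(-4))*(y + (-2 - 5)) = -8*(y - 7) = -8*(-7 + y) = 56 - 8*y)
(94*153)*h(11, -11) = (94*153)*(56 - 8*11) = 14382*(56 - 88) = 14382*(-32) = -460224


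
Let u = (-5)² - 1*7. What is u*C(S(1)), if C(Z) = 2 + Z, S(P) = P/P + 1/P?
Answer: 72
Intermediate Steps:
S(P) = 1 + 1/P
u = 18 (u = 25 - 7 = 18)
u*C(S(1)) = 18*(2 + (1 + 1)/1) = 18*(2 + 1*2) = 18*(2 + 2) = 18*4 = 72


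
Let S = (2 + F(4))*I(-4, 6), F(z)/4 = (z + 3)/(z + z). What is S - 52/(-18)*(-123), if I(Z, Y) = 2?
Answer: -1033/3 ≈ -344.33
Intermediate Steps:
F(z) = 2*(3 + z)/z (F(z) = 4*((z + 3)/(z + z)) = 4*((3 + z)/((2*z))) = 4*((3 + z)*(1/(2*z))) = 4*((3 + z)/(2*z)) = 2*(3 + z)/z)
S = 11 (S = (2 + (2 + 6/4))*2 = (2 + (2 + 6*(¼)))*2 = (2 + (2 + 3/2))*2 = (2 + 7/2)*2 = (11/2)*2 = 11)
S - 52/(-18)*(-123) = 11 - 52/(-18)*(-123) = 11 - 52*(-1/18)*(-123) = 11 + (26/9)*(-123) = 11 - 1066/3 = -1033/3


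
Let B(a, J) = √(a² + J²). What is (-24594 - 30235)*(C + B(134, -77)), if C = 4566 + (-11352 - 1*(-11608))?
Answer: -264385438 - 54829*√23885 ≈ -2.7286e+8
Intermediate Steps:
C = 4822 (C = 4566 + (-11352 + 11608) = 4566 + 256 = 4822)
B(a, J) = √(J² + a²)
(-24594 - 30235)*(C + B(134, -77)) = (-24594 - 30235)*(4822 + √((-77)² + 134²)) = -54829*(4822 + √(5929 + 17956)) = -54829*(4822 + √23885) = -264385438 - 54829*√23885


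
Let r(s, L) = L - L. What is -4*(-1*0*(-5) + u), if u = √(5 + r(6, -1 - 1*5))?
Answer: -4*√5 ≈ -8.9443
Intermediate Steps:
r(s, L) = 0
u = √5 (u = √(5 + 0) = √5 ≈ 2.2361)
-4*(-1*0*(-5) + u) = -4*(-1*0*(-5) + √5) = -4*(0*(-5) + √5) = -4*(0 + √5) = -4*√5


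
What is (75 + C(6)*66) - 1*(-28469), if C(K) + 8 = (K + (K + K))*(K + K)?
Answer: 42272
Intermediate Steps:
C(K) = -8 + 6*K² (C(K) = -8 + (K + (K + K))*(K + K) = -8 + (K + 2*K)*(2*K) = -8 + (3*K)*(2*K) = -8 + 6*K²)
(75 + C(6)*66) - 1*(-28469) = (75 + (-8 + 6*6²)*66) - 1*(-28469) = (75 + (-8 + 6*36)*66) + 28469 = (75 + (-8 + 216)*66) + 28469 = (75 + 208*66) + 28469 = (75 + 13728) + 28469 = 13803 + 28469 = 42272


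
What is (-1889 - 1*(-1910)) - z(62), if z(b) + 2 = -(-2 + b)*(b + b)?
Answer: 7463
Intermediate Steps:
z(b) = -2 - 2*b*(-2 + b) (z(b) = -2 - (-2 + b)*(b + b) = -2 - (-2 + b)*2*b = -2 - 2*b*(-2 + b))
(-1889 - 1*(-1910)) - z(62) = (-1889 - 1*(-1910)) - (-2 - 2*62² + 4*62) = (-1889 + 1910) - (-2 - 2*3844 + 248) = 21 - (-2 - 7688 + 248) = 21 - 1*(-7442) = 21 + 7442 = 7463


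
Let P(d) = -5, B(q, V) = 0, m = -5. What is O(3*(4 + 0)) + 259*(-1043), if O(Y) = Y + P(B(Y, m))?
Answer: -270130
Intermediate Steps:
O(Y) = -5 + Y (O(Y) = Y - 5 = -5 + Y)
O(3*(4 + 0)) + 259*(-1043) = (-5 + 3*(4 + 0)) + 259*(-1043) = (-5 + 3*4) - 270137 = (-5 + 12) - 270137 = 7 - 270137 = -270130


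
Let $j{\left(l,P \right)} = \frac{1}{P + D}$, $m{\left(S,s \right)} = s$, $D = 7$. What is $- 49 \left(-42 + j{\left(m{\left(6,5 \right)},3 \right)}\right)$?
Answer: $\frac{20531}{10} \approx 2053.1$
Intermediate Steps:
$j{\left(l,P \right)} = \frac{1}{7 + P}$ ($j{\left(l,P \right)} = \frac{1}{P + 7} = \frac{1}{7 + P}$)
$- 49 \left(-42 + j{\left(m{\left(6,5 \right)},3 \right)}\right) = - 49 \left(-42 + \frac{1}{7 + 3}\right) = - 49 \left(-42 + \frac{1}{10}\right) = \left(-49\right) \left(- \frac{419}{10}\right) = \frac{20531}{10}$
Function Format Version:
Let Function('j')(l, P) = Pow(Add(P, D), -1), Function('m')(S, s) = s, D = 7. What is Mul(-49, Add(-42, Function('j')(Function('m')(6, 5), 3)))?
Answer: Rational(20531, 10) ≈ 2053.1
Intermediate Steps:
Function('j')(l, P) = Pow(Add(7, P), -1) (Function('j')(l, P) = Pow(Add(P, 7), -1) = Pow(Add(7, P), -1))
Mul(-49, Add(-42, Function('j')(Function('m')(6, 5), 3))) = Mul(-49, Add(-42, Pow(Add(7, 3), -1))) = Mul(-49, Add(-42, Pow(10, -1))) = Mul(-49, Add(-42, Rational(1, 10))) = Mul(-49, Rational(-419, 10)) = Rational(20531, 10)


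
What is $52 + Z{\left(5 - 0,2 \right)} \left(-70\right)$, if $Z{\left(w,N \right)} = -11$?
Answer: $822$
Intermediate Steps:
$52 + Z{\left(5 - 0,2 \right)} \left(-70\right) = 52 - -770 = 52 + 770 = 822$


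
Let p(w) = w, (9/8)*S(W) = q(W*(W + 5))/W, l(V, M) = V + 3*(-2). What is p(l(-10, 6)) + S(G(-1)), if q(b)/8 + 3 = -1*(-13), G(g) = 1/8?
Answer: 4976/9 ≈ 552.89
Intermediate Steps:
G(g) = ⅛
q(b) = 80 (q(b) = -24 + 8*(-1*(-13)) = -24 + 8*13 = -24 + 104 = 80)
l(V, M) = -6 + V (l(V, M) = V - 6 = -6 + V)
S(W) = 640/(9*W) (S(W) = 8*(80/W)/9 = 640/(9*W))
p(l(-10, 6)) + S(G(-1)) = (-6 - 10) + 640/(9*(⅛)) = -16 + (640/9)*8 = -16 + 5120/9 = 4976/9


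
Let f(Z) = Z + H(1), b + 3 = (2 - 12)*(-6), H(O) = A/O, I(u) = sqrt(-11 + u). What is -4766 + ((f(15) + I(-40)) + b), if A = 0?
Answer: -4694 + I*sqrt(51) ≈ -4694.0 + 7.1414*I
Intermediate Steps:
H(O) = 0 (H(O) = 0/O = 0)
b = 57 (b = -3 + (2 - 12)*(-6) = -3 - 10*(-6) = -3 + 60 = 57)
f(Z) = Z (f(Z) = Z + 0 = Z)
-4766 + ((f(15) + I(-40)) + b) = -4766 + ((15 + sqrt(-11 - 40)) + 57) = -4766 + ((15 + sqrt(-51)) + 57) = -4766 + ((15 + I*sqrt(51)) + 57) = -4766 + (72 + I*sqrt(51)) = -4694 + I*sqrt(51)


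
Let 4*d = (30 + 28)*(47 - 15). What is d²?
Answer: 215296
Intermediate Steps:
d = 464 (d = ((30 + 28)*(47 - 15))/4 = (58*32)/4 = (¼)*1856 = 464)
d² = 464² = 215296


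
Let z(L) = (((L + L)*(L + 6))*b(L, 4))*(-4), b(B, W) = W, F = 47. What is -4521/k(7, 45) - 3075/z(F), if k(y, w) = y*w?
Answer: -119803109/8369760 ≈ -14.314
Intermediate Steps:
k(y, w) = w*y
z(L) = -32*L*(6 + L) (z(L) = (((L + L)*(L + 6))*4)*(-4) = (((2*L)*(6 + L))*4)*(-4) = ((2*L*(6 + L))*4)*(-4) = (8*L*(6 + L))*(-4) = -32*L*(6 + L))
-4521/k(7, 45) - 3075/z(F) = -4521/(45*7) - 3075*(-1/(1504*(6 + 47))) = -4521/315 - 3075/((-32*47*53)) = -4521*1/315 - 3075/(-79712) = -1507/105 - 3075*(-1/79712) = -1507/105 + 3075/79712 = -119803109/8369760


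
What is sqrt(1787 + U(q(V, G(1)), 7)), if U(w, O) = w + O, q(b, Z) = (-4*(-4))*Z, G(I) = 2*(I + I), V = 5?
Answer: sqrt(1858) ≈ 43.104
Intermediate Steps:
G(I) = 4*I (G(I) = 2*(2*I) = 4*I)
q(b, Z) = 16*Z
U(w, O) = O + w
sqrt(1787 + U(q(V, G(1)), 7)) = sqrt(1787 + (7 + 16*(4*1))) = sqrt(1787 + (7 + 16*4)) = sqrt(1787 + (7 + 64)) = sqrt(1787 + 71) = sqrt(1858)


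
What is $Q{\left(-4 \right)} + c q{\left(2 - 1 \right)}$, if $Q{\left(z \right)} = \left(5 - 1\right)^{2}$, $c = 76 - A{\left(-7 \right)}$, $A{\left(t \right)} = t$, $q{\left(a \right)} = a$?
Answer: $99$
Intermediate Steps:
$c = 83$ ($c = 76 - -7 = 76 + 7 = 83$)
$Q{\left(z \right)} = 16$ ($Q{\left(z \right)} = 4^{2} = 16$)
$Q{\left(-4 \right)} + c q{\left(2 - 1 \right)} = 16 + 83 \left(2 - 1\right) = 16 + 83 \cdot 1 = 16 + 83 = 99$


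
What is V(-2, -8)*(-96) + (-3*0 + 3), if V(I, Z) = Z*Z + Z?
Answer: -5373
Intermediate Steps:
V(I, Z) = Z + Z² (V(I, Z) = Z² + Z = Z + Z²)
V(-2, -8)*(-96) + (-3*0 + 3) = -8*(1 - 8)*(-96) + (-3*0 + 3) = -8*(-7)*(-96) + (0 + 3) = 56*(-96) + 3 = -5376 + 3 = -5373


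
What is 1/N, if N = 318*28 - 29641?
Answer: -1/20737 ≈ -4.8223e-5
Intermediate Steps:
N = -20737 (N = 8904 - 29641 = -20737)
1/N = 1/(-20737) = -1/20737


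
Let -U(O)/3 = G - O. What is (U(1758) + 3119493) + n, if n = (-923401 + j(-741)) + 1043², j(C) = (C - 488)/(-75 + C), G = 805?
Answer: 2682030029/816 ≈ 3.2868e+6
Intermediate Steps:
U(O) = -2415 + 3*O (U(O) = -3*(805 - O) = -2415 + 3*O)
j(C) = (-488 + C)/(-75 + C)
n = 134190797/816 (n = (-923401 + (-488 - 741)/(-75 - 741)) + 1043² = (-923401 - 1229/(-816)) + 1087849 = (-923401 - 1/816*(-1229)) + 1087849 = (-923401 + 1229/816) + 1087849 = -753493987/816 + 1087849 = 134190797/816 ≈ 1.6445e+5)
(U(1758) + 3119493) + n = ((-2415 + 3*1758) + 3119493) + 134190797/816 = ((-2415 + 5274) + 3119493) + 134190797/816 = (2859 + 3119493) + 134190797/816 = 3122352 + 134190797/816 = 2682030029/816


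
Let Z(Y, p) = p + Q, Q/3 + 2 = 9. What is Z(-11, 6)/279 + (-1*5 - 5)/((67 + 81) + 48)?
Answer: 139/3038 ≈ 0.045754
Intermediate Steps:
Q = 21 (Q = -6 + 3*9 = -6 + 27 = 21)
Z(Y, p) = 21 + p (Z(Y, p) = p + 21 = 21 + p)
Z(-11, 6)/279 + (-1*5 - 5)/((67 + 81) + 48) = (21 + 6)/279 + (-1*5 - 5)/((67 + 81) + 48) = 27*(1/279) + (-5 - 5)/(148 + 48) = 3/31 - 10/196 = 3/31 - 10*1/196 = 3/31 - 5/98 = 139/3038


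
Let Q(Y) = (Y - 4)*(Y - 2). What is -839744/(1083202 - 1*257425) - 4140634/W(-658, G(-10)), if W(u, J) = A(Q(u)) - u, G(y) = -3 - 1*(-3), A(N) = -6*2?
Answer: -1709891398621/266725971 ≈ -6410.7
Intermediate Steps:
Q(Y) = (-4 + Y)*(-2 + Y)
A(N) = -12
G(y) = 0 (G(y) = -3 + 3 = 0)
W(u, J) = -12 - u
-839744/(1083202 - 1*257425) - 4140634/W(-658, G(-10)) = -839744/(1083202 - 1*257425) - 4140634/(-12 - 1*(-658)) = -839744/(1083202 - 257425) - 4140634/(-12 + 658) = -839744/825777 - 4140634/646 = -839744*1/825777 - 4140634*1/646 = -839744/825777 - 2070317/323 = -1709891398621/266725971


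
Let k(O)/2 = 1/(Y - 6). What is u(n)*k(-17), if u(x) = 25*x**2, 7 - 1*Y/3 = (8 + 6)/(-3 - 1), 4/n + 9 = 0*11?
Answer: 1600/4131 ≈ 0.38732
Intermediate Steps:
n = -4/9 (n = 4/(-9 + 0*11) = 4/(-9 + 0) = 4/(-9) = 4*(-1/9) = -4/9 ≈ -0.44444)
Y = 63/2 (Y = 21 - 3*(8 + 6)/(-3 - 1) = 21 - 42/(-4) = 21 - 42*(-1)/4 = 21 - 3*(-7/2) = 21 + 21/2 = 63/2 ≈ 31.500)
k(O) = 4/51 (k(O) = 2/(63/2 - 6) = 2/(51/2) = 2*(2/51) = 4/51)
u(n)*k(-17) = (25*(-4/9)**2)*(4/51) = (25*(16/81))*(4/51) = (400/81)*(4/51) = 1600/4131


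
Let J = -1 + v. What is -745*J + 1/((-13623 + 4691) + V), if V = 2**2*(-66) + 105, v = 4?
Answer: -20318386/9091 ≈ -2235.0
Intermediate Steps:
J = 3 (J = -1 + 4 = 3)
V = -159 (V = 4*(-66) + 105 = -264 + 105 = -159)
-745*J + 1/((-13623 + 4691) + V) = -745*3 + 1/((-13623 + 4691) - 159) = -2235 + 1/(-8932 - 159) = -2235 + 1/(-9091) = -2235 - 1/9091 = -20318386/9091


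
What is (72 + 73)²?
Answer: 21025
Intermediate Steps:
(72 + 73)² = 145² = 21025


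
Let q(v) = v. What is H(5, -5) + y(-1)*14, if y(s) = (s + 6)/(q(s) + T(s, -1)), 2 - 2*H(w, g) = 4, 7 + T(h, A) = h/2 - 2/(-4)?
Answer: -39/4 ≈ -9.7500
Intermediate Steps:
T(h, A) = -13/2 + h/2 (T(h, A) = -7 + (h/2 - 2/(-4)) = -7 + (h*(1/2) - 2*(-1/4)) = -7 + (h/2 + 1/2) = -7 + (1/2 + h/2) = -13/2 + h/2)
H(w, g) = -1 (H(w, g) = 1 - 1/2*4 = 1 - 2 = -1)
y(s) = (6 + s)/(-13/2 + 3*s/2) (y(s) = (s + 6)/(s + (-13/2 + s/2)) = (6 + s)/(-13/2 + 3*s/2))
H(5, -5) + y(-1)*14 = -1 + (2*(6 - 1)/(-13 + 3*(-1)))*14 = -1 + (2*5/(-13 - 3))*14 = -1 + (2*5/(-16))*14 = -1 + (2*(-1/16)*5)*14 = -1 - 5/8*14 = -1 - 35/4 = -39/4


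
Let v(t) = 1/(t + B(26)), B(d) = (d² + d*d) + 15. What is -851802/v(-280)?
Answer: -925908774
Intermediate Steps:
B(d) = 15 + 2*d² (B(d) = (d² + d²) + 15 = 2*d² + 15 = 15 + 2*d²)
v(t) = 1/(1367 + t) (v(t) = 1/(t + (15 + 2*26²)) = 1/(t + (15 + 2*676)) = 1/(t + (15 + 1352)) = 1/(t + 1367) = 1/(1367 + t))
-851802/v(-280) = -851802/(1/(1367 - 280)) = -851802/(1/1087) = -851802/1/1087 = -851802*1087 = -925908774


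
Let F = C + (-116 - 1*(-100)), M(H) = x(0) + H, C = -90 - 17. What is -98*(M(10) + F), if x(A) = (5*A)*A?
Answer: 11074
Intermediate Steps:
x(A) = 5*A²
C = -107
M(H) = H (M(H) = 5*0² + H = 5*0 + H = 0 + H = H)
F = -123 (F = -107 + (-116 - 1*(-100)) = -107 + (-116 + 100) = -107 - 16 = -123)
-98*(M(10) + F) = -98*(10 - 123) = -98*(-113) = 11074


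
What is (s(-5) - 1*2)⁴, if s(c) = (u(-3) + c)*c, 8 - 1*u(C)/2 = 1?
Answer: 4879681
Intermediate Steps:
u(C) = 14 (u(C) = 16 - 2*1 = 16 - 2 = 14)
s(c) = c*(14 + c) (s(c) = (14 + c)*c = c*(14 + c))
(s(-5) - 1*2)⁴ = (-5*(14 - 5) - 1*2)⁴ = (-5*9 - 2)⁴ = (-45 - 2)⁴ = (-47)⁴ = 4879681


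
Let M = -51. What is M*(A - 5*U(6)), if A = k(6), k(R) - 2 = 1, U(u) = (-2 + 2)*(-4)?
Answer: -153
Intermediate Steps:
U(u) = 0 (U(u) = 0*(-4) = 0)
k(R) = 3 (k(R) = 2 + 1 = 3)
A = 3
M*(A - 5*U(6)) = -51*(3 - 5*0) = -51*(3 + 0) = -51*3 = -153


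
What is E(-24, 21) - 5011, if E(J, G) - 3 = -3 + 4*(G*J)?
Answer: -7027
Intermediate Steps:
E(J, G) = 4*G*J (E(J, G) = 3 + (-3 + 4*(G*J)) = 3 + (-3 + 4*G*J) = 4*G*J)
E(-24, 21) - 5011 = 4*21*(-24) - 5011 = -2016 - 5011 = -7027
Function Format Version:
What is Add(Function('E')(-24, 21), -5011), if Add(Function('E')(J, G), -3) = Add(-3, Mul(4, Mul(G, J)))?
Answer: -7027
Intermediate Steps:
Function('E')(J, G) = Mul(4, G, J) (Function('E')(J, G) = Add(3, Add(-3, Mul(4, Mul(G, J)))) = Add(3, Add(-3, Mul(4, G, J))) = Mul(4, G, J))
Add(Function('E')(-24, 21), -5011) = Add(Mul(4, 21, -24), -5011) = Add(-2016, -5011) = -7027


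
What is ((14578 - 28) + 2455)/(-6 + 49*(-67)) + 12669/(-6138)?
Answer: -4425607/611754 ≈ -7.2343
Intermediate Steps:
((14578 - 28) + 2455)/(-6 + 49*(-67)) + 12669/(-6138) = (14550 + 2455)/(-6 - 3283) + 12669*(-1/6138) = 17005/(-3289) - 4223/2046 = 17005*(-1/3289) - 4223/2046 = -17005/3289 - 4223/2046 = -4425607/611754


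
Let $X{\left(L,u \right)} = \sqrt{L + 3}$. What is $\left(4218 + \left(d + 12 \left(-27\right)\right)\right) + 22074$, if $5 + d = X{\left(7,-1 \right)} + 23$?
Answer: $25986 + \sqrt{10} \approx 25989.0$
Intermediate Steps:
$X{\left(L,u \right)} = \sqrt{3 + L}$
$d = 18 + \sqrt{10}$ ($d = -5 + \left(\sqrt{3 + 7} + 23\right) = -5 + \left(\sqrt{10} + 23\right) = -5 + \left(23 + \sqrt{10}\right) = 18 + \sqrt{10} \approx 21.162$)
$\left(4218 + \left(d + 12 \left(-27\right)\right)\right) + 22074 = \left(4218 + \left(\left(18 + \sqrt{10}\right) + 12 \left(-27\right)\right)\right) + 22074 = \left(4218 - \left(306 - \sqrt{10}\right)\right) + 22074 = \left(3912 + \sqrt{10}\right) + 22074 = 25986 + \sqrt{10}$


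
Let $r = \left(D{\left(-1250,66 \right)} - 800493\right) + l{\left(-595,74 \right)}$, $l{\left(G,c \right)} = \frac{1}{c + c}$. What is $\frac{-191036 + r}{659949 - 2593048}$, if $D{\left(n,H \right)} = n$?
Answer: $\frac{146931291}{286098652} \approx 0.51357$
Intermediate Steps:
$l{\left(G,c \right)} = \frac{1}{2 c}$
$r = - \frac{118657963}{148}$ ($r = \left(-1250 - 800493\right) + \frac{1}{2 \cdot 74} = -801743 + \frac{1}{2} \cdot \frac{1}{74} = -801743 + \frac{1}{148} = - \frac{118657963}{148} \approx -8.0174 \cdot 10^{5}$)
$\frac{-191036 + r}{659949 - 2593048} = \frac{-191036 - \frac{118657963}{148}}{659949 - 2593048} = - \frac{146931291}{148 \left(-1933099\right)} = \left(- \frac{146931291}{148}\right) \left(- \frac{1}{1933099}\right) = \frac{146931291}{286098652}$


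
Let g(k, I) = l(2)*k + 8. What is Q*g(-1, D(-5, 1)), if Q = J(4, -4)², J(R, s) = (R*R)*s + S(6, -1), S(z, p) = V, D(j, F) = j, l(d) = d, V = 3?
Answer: 22326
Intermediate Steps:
S(z, p) = 3
J(R, s) = 3 + s*R² (J(R, s) = (R*R)*s + 3 = R²*s + 3 = s*R² + 3 = 3 + s*R²)
g(k, I) = 8 + 2*k (g(k, I) = 2*k + 8 = 8 + 2*k)
Q = 3721 (Q = (3 - 4*4²)² = (3 - 4*16)² = (3 - 64)² = (-61)² = 3721)
Q*g(-1, D(-5, 1)) = 3721*(8 + 2*(-1)) = 3721*(8 - 2) = 3721*6 = 22326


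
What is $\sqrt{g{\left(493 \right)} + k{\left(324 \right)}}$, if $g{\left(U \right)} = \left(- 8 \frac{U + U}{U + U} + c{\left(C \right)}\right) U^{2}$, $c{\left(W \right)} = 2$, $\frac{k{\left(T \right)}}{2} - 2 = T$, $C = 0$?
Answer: $i \sqrt{1457642} \approx 1207.3 i$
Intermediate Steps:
$k{\left(T \right)} = 4 + 2 T$
$g{\left(U \right)} = - 6 U^{2}$ ($g{\left(U \right)} = \left(- 8 \frac{U + U}{U + U} + 2\right) U^{2} = \left(- 8 \frac{2 U}{2 U} + 2\right) U^{2} = \left(- 8 \cdot 2 U \frac{1}{2 U} + 2\right) U^{2} = \left(\left(-8\right) 1 + 2\right) U^{2} = \left(-8 + 2\right) U^{2} = - 6 U^{2}$)
$\sqrt{g{\left(493 \right)} + k{\left(324 \right)}} = \sqrt{- 6 \cdot 493^{2} + \left(4 + 2 \cdot 324\right)} = \sqrt{\left(-6\right) 243049 + \left(4 + 648\right)} = \sqrt{-1458294 + 652} = \sqrt{-1457642} = i \sqrt{1457642}$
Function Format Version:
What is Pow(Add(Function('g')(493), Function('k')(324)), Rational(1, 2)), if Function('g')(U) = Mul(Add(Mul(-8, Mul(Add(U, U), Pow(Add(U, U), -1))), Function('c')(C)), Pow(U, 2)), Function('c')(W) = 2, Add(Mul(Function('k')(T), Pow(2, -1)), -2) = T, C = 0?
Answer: Mul(I, Pow(1457642, Rational(1, 2))) ≈ Mul(1207.3, I)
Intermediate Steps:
Function('k')(T) = Add(4, Mul(2, T))
Function('g')(U) = Mul(-6, Pow(U, 2)) (Function('g')(U) = Mul(Add(Mul(-8, Mul(Add(U, U), Pow(Add(U, U), -1))), 2), Pow(U, 2)) = Mul(Add(Mul(-8, Mul(Mul(2, U), Pow(Mul(2, U), -1))), 2), Pow(U, 2)) = Mul(Add(Mul(-8, Mul(Mul(2, U), Mul(Rational(1, 2), Pow(U, -1)))), 2), Pow(U, 2)) = Mul(Add(Mul(-8, 1), 2), Pow(U, 2)) = Mul(Add(-8, 2), Pow(U, 2)) = Mul(-6, Pow(U, 2)))
Pow(Add(Function('g')(493), Function('k')(324)), Rational(1, 2)) = Pow(Add(Mul(-6, Pow(493, 2)), Add(4, Mul(2, 324))), Rational(1, 2)) = Pow(Add(Mul(-6, 243049), Add(4, 648)), Rational(1, 2)) = Pow(Add(-1458294, 652), Rational(1, 2)) = Pow(-1457642, Rational(1, 2)) = Mul(I, Pow(1457642, Rational(1, 2)))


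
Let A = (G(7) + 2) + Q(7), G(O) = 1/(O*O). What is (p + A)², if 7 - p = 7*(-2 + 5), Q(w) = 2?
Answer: 239121/2401 ≈ 99.592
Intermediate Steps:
G(O) = O⁻² (G(O) = 1/(O²) = O⁻²)
A = 197/49 (A = (7⁻² + 2) + 2 = (1/49 + 2) + 2 = 99/49 + 2 = 197/49 ≈ 4.0204)
p = -14 (p = 7 - 7*(-2 + 5) = 7 - 7*3 = 7 - 1*21 = 7 - 21 = -14)
(p + A)² = (-14 + 197/49)² = (-489/49)² = 239121/2401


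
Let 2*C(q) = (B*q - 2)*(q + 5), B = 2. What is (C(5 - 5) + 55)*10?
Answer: 500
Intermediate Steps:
C(q) = (-2 + 2*q)*(5 + q)/2 (C(q) = ((2*q - 2)*(q + 5))/2 = ((-2 + 2*q)*(5 + q))/2 = (-2 + 2*q)*(5 + q)/2)
(C(5 - 5) + 55)*10 = ((-5 + (5 - 5)² + 4*(5 - 5)) + 55)*10 = ((-5 + 0² + 4*0) + 55)*10 = ((-5 + 0 + 0) + 55)*10 = (-5 + 55)*10 = 50*10 = 500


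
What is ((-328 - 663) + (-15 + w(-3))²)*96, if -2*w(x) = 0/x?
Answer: -73536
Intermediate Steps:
w(x) = 0 (w(x) = -0/x = -½*0 = 0)
((-328 - 663) + (-15 + w(-3))²)*96 = ((-328 - 663) + (-15 + 0)²)*96 = (-991 + (-15)²)*96 = (-991 + 225)*96 = -766*96 = -73536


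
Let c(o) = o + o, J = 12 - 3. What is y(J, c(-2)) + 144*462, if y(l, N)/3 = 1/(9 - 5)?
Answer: 266115/4 ≈ 66529.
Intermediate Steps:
J = 9
c(o) = 2*o
y(l, N) = ¾ (y(l, N) = 3/(9 - 5) = 3/4 = 3*(¼) = ¾)
y(J, c(-2)) + 144*462 = ¾ + 144*462 = ¾ + 66528 = 266115/4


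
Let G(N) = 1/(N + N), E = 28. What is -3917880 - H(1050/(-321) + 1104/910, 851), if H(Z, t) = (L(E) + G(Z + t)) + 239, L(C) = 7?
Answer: -323878164561433/82661498 ≈ -3.9181e+6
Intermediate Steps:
G(N) = 1/(2*N)
H(Z, t) = 246 + 1/(2*(Z + t)) (H(Z, t) = (7 + 1/(2*(Z + t))) + 239 = 246 + 1/(2*(Z + t)))
-3917880 - H(1050/(-321) + 1104/910, 851) = -3917880 - (½ + 246*(1050/(-321) + 1104/910) + 246*851)/((1050/(-321) + 1104/910) + 851) = -3917880 - (½ + 246*(1050*(-1/321) + 1104*(1/910)) + 209346)/((1050*(-1/321) + 1104*(1/910)) + 851) = -3917880 - (½ + 246*(-350/107 + 552/455) + 209346)/((-350/107 + 552/455) + 851) = -3917880 - (½ + 246*(-100186/48685) + 209346)/(-100186/48685 + 851) = -3917880 - (½ - 24645756/48685 + 209346)/41330749/48685 = -3917880 - 48685*20334777193/(41330749*97370) = -3917880 - 1*20334777193/82661498 = -3917880 - 20334777193/82661498 = -323878164561433/82661498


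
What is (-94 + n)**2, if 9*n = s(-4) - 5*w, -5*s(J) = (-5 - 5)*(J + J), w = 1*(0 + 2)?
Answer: 760384/81 ≈ 9387.5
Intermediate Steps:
w = 2 (w = 1*2 = 2)
s(J) = 4*J (s(J) = -(-5 - 5)*(J + J)/5 = -(-2)*2*J = -(-4)*J = 4*J)
n = -26/9 (n = (4*(-4) - 5*2)/9 = (-16 - 10)/9 = (1/9)*(-26) = -26/9 ≈ -2.8889)
(-94 + n)**2 = (-94 - 26/9)**2 = (-872/9)**2 = 760384/81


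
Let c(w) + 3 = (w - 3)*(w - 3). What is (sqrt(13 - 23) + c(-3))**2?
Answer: (33 + I*sqrt(10))**2 ≈ 1079.0 + 208.71*I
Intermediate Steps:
c(w) = -3 + (-3 + w)**2 (c(w) = -3 + (w - 3)*(w - 3) = -3 + (-3 + w)*(-3 + w) = -3 + (-3 + w)**2)
(sqrt(13 - 23) + c(-3))**2 = (sqrt(13 - 23) + (-3 + (-3 - 3)**2))**2 = (sqrt(-10) + (-3 + (-6)**2))**2 = (I*sqrt(10) + (-3 + 36))**2 = (I*sqrt(10) + 33)**2 = (33 + I*sqrt(10))**2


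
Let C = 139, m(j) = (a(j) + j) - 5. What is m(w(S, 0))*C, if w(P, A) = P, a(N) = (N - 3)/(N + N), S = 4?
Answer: -973/8 ≈ -121.63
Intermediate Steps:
a(N) = (-3 + N)/(2*N) (a(N) = (-3 + N)/((2*N)) = (-3 + N)*(1/(2*N)) = (-3 + N)/(2*N))
m(j) = -5 + j + (-3 + j)/(2*j) (m(j) = ((-3 + j)/(2*j) + j) - 5 = (j + (-3 + j)/(2*j)) - 5 = -5 + j + (-3 + j)/(2*j))
m(w(S, 0))*C = (-9/2 + 4 - 3/2/4)*139 = (-9/2 + 4 - 3/2*¼)*139 = (-9/2 + 4 - 3/8)*139 = -7/8*139 = -973/8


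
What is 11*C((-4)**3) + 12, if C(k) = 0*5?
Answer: 12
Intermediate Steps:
C(k) = 0
11*C((-4)**3) + 12 = 11*0 + 12 = 0 + 12 = 12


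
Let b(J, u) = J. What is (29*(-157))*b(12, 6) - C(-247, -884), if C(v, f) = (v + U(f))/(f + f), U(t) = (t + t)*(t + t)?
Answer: -7190067/136 ≈ -52868.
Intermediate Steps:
U(t) = 4*t² (U(t) = (2*t)*(2*t) = 4*t²)
C(v, f) = (v + 4*f²)/(2*f) (C(v, f) = (v + 4*f²)/(f + f) = (v + 4*f²)/((2*f)) = (v + 4*f²)*(1/(2*f)) = (v + 4*f²)/(2*f))
(29*(-157))*b(12, 6) - C(-247, -884) = (29*(-157))*12 - (2*(-884) + (½)*(-247)/(-884)) = -4553*12 - (-1768 + (½)*(-247)*(-1/884)) = -54636 - (-1768 + 19/136) = -54636 - 1*(-240429/136) = -54636 + 240429/136 = -7190067/136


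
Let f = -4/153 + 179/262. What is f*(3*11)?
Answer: 289729/13362 ≈ 21.683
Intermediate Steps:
f = 26339/40086 (f = -4*1/153 + 179*(1/262) = -4/153 + 179/262 = 26339/40086 ≈ 0.65706)
f*(3*11) = 26339*(3*11)/40086 = (26339/40086)*33 = 289729/13362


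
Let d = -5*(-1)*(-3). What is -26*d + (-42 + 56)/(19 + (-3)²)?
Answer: 781/2 ≈ 390.50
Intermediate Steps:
d = -15 (d = 5*(-3) = -15)
-26*d + (-42 + 56)/(19 + (-3)²) = -26*(-15) + (-42 + 56)/(19 + (-3)²) = 390 + 14/(19 + 9) = 390 + 14/28 = 390 + 14*(1/28) = 390 + ½ = 781/2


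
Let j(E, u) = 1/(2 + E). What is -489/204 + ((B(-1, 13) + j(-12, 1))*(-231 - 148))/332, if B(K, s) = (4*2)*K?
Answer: 386593/56440 ≈ 6.8496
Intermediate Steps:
B(K, s) = 8*K
-489/204 + ((B(-1, 13) + j(-12, 1))*(-231 - 148))/332 = -489/204 + ((8*(-1) + 1/(2 - 12))*(-231 - 148))/332 = -489*1/204 + ((-8 + 1/(-10))*(-379))*(1/332) = -163/68 + ((-8 - ⅒)*(-379))*(1/332) = -163/68 - 81/10*(-379)*(1/332) = -163/68 + (30699/10)*(1/332) = -163/68 + 30699/3320 = 386593/56440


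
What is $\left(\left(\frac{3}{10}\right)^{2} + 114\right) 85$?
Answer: $\frac{193953}{20} \approx 9697.7$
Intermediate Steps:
$\left(\left(\frac{3}{10}\right)^{2} + 114\right) 85 = \left(\frac{9}{100} + 114\right) 85 = \frac{11409}{100} \cdot 85 = \frac{193953}{20}$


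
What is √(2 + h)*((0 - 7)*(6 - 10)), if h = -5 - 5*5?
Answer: 56*I*√7 ≈ 148.16*I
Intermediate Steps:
h = -30 (h = -5 - 25 = -30)
√(2 + h)*((0 - 7)*(6 - 10)) = √(2 - 30)*((0 - 7)*(6 - 10)) = √(-28)*(-7*(-4)) = (2*I*√7)*28 = 56*I*√7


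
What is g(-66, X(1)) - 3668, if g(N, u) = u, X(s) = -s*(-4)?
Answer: -3664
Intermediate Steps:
X(s) = 4*s
g(-66, X(1)) - 3668 = 4*1 - 3668 = 4 - 3668 = -3664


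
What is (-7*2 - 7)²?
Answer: 441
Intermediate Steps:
(-7*2 - 7)² = (-14 - 7)² = (-21)² = 441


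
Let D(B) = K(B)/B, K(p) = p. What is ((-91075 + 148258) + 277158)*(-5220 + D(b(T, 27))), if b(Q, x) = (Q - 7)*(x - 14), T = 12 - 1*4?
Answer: -1744925679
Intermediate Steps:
T = 8 (T = 12 - 4 = 8)
b(Q, x) = (-14 + x)*(-7 + Q) (b(Q, x) = (-7 + Q)*(-14 + x) = (-14 + x)*(-7 + Q))
D(B) = 1 (D(B) = B/B = 1)
((-91075 + 148258) + 277158)*(-5220 + D(b(T, 27))) = ((-91075 + 148258) + 277158)*(-5220 + 1) = (57183 + 277158)*(-5219) = 334341*(-5219) = -1744925679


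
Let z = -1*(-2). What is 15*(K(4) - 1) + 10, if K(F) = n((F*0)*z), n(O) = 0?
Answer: -5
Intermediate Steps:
z = 2
K(F) = 0
15*(K(4) - 1) + 10 = 15*(0 - 1) + 10 = 15*(-1) + 10 = -15 + 10 = -5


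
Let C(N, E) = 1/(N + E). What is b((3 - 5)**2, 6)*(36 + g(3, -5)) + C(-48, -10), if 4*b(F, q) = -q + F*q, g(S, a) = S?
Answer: 5089/29 ≈ 175.48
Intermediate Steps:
b(F, q) = -q/4 + F*q/4 (b(F, q) = (-q + F*q)/4 = -q/4 + F*q/4)
C(N, E) = 1/(E + N)
b((3 - 5)**2, 6)*(36 + g(3, -5)) + C(-48, -10) = ((1/4)*6*(-1 + (3 - 5)**2))*(36 + 3) + 1/(-10 - 48) = ((1/4)*6*(-1 + (-2)**2))*39 + 1/(-58) = ((1/4)*6*(-1 + 4))*39 - 1/58 = ((1/4)*6*3)*39 - 1/58 = (9/2)*39 - 1/58 = 351/2 - 1/58 = 5089/29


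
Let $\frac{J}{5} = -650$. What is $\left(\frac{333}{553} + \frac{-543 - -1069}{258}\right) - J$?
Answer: $\frac{232033646}{71337} \approx 3252.6$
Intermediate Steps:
$J = -3250$ ($J = 5 \left(-650\right) = -3250$)
$\left(\frac{333}{553} + \frac{-543 - -1069}{258}\right) - J = \left(\frac{333}{553} + \frac{-543 - -1069}{258}\right) - -3250 = \left(333 \cdot \frac{1}{553} + \left(-543 + 1069\right) \frac{1}{258}\right) + 3250 = \left(\frac{333}{553} + 526 \cdot \frac{1}{258}\right) + 3250 = \left(\frac{333}{553} + \frac{263}{129}\right) + 3250 = \frac{188396}{71337} + 3250 = \frac{232033646}{71337}$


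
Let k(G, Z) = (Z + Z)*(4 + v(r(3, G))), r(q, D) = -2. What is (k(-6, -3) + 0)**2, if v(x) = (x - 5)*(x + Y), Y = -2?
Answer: 36864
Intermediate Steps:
v(x) = (-5 + x)*(-2 + x) (v(x) = (x - 5)*(x - 2) = (-5 + x)*(-2 + x))
k(G, Z) = 64*Z (k(G, Z) = (Z + Z)*(4 + (10 + (-2)**2 - 7*(-2))) = (2*Z)*(4 + (10 + 4 + 14)) = (2*Z)*(4 + 28) = (2*Z)*32 = 64*Z)
(k(-6, -3) + 0)**2 = (64*(-3) + 0)**2 = (-192 + 0)**2 = (-192)**2 = 36864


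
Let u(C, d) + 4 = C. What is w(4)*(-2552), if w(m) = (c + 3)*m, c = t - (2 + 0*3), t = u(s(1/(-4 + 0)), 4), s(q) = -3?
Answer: 61248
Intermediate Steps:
u(C, d) = -4 + C
t = -7 (t = -4 - 3 = -7)
c = -9 (c = -7 - (2 + 0*3) = -7 - (2 + 0) = -7 - 1*2 = -7 - 2 = -9)
w(m) = -6*m (w(m) = (-9 + 3)*m = -6*m)
w(4)*(-2552) = -6*4*(-2552) = -24*(-2552) = 61248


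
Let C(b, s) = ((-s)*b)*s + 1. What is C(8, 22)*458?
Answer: -1772918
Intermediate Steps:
C(b, s) = 1 - b*s² (C(b, s) = (-b*s)*s + 1 = -b*s² + 1 = 1 - b*s²)
C(8, 22)*458 = (1 - 1*8*22²)*458 = (1 - 1*8*484)*458 = (1 - 3872)*458 = -3871*458 = -1772918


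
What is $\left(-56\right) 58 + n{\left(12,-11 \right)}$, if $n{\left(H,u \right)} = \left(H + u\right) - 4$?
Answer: $-3251$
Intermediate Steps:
$n{\left(H,u \right)} = -4 + H + u$
$\left(-56\right) 58 + n{\left(12,-11 \right)} = \left(-56\right) 58 - 3 = -3248 - 3 = -3251$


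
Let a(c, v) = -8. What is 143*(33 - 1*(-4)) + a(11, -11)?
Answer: 5283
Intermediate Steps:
143*(33 - 1*(-4)) + a(11, -11) = 143*(33 - 1*(-4)) - 8 = 143*(33 + 4) - 8 = 143*37 - 8 = 5291 - 8 = 5283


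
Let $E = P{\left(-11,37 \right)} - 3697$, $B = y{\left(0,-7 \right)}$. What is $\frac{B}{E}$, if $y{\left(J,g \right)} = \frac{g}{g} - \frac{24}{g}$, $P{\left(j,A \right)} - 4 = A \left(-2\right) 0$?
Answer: $- \frac{31}{25851} \approx -0.0011992$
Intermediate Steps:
$P{\left(j,A \right)} = 4$ ($P{\left(j,A \right)} = 4 + A \left(-2\right) 0 = 4 + - 2 A 0 = 4 + 0 = 4$)
$y{\left(J,g \right)} = 1 - \frac{24}{g}$
$B = \frac{31}{7}$ ($B = \frac{-24 - 7}{-7} = \left(- \frac{1}{7}\right) \left(-31\right) = \frac{31}{7} \approx 4.4286$)
$E = -3693$ ($E = 4 - 3697 = -3693$)
$\frac{B}{E} = \frac{31}{7 \left(-3693\right)} = \frac{31}{7} \left(- \frac{1}{3693}\right) = - \frac{31}{25851}$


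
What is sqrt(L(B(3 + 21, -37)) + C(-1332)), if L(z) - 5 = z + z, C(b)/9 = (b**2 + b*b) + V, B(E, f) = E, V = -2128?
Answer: sqrt(31916933) ≈ 5649.5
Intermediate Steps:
C(b) = -19152 + 18*b**2 (C(b) = 9*((b**2 + b*b) - 2128) = 9*((b**2 + b**2) - 2128) = 9*(2*b**2 - 2128) = 9*(-2128 + 2*b**2) = -19152 + 18*b**2)
L(z) = 5 + 2*z (L(z) = 5 + (z + z) = 5 + 2*z)
sqrt(L(B(3 + 21, -37)) + C(-1332)) = sqrt((5 + 2*(3 + 21)) + (-19152 + 18*(-1332)**2)) = sqrt((5 + 2*24) + (-19152 + 18*1774224)) = sqrt((5 + 48) + (-19152 + 31936032)) = sqrt(53 + 31916880) = sqrt(31916933)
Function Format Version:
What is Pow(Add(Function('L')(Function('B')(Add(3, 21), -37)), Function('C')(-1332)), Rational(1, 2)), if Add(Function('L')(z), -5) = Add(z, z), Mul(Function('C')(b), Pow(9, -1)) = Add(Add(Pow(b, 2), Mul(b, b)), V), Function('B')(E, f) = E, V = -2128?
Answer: Pow(31916933, Rational(1, 2)) ≈ 5649.5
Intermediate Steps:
Function('C')(b) = Add(-19152, Mul(18, Pow(b, 2))) (Function('C')(b) = Mul(9, Add(Add(Pow(b, 2), Mul(b, b)), -2128)) = Mul(9, Add(Add(Pow(b, 2), Pow(b, 2)), -2128)) = Mul(9, Add(Mul(2, Pow(b, 2)), -2128)) = Mul(9, Add(-2128, Mul(2, Pow(b, 2)))) = Add(-19152, Mul(18, Pow(b, 2))))
Function('L')(z) = Add(5, Mul(2, z)) (Function('L')(z) = Add(5, Add(z, z)) = Add(5, Mul(2, z)))
Pow(Add(Function('L')(Function('B')(Add(3, 21), -37)), Function('C')(-1332)), Rational(1, 2)) = Pow(Add(Add(5, Mul(2, Add(3, 21))), Add(-19152, Mul(18, Pow(-1332, 2)))), Rational(1, 2)) = Pow(Add(Add(5, Mul(2, 24)), Add(-19152, Mul(18, 1774224))), Rational(1, 2)) = Pow(Add(Add(5, 48), Add(-19152, 31936032)), Rational(1, 2)) = Pow(Add(53, 31916880), Rational(1, 2)) = Pow(31916933, Rational(1, 2))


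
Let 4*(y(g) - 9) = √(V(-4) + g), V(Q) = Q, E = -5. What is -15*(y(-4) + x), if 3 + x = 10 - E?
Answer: -315 - 15*I*√2/2 ≈ -315.0 - 10.607*I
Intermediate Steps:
x = 12 (x = -3 + (10 - 1*(-5)) = -3 + (10 + 5) = -3 + 15 = 12)
y(g) = 9 + √(-4 + g)/4
-15*(y(-4) + x) = -15*((9 + √(-4 - 4)/4) + 12) = -15*((9 + √(-8)/4) + 12) = -15*((9 + (2*I*√2)/4) + 12) = -15*((9 + I*√2/2) + 12) = -15*(21 + I*√2/2) = -315 - 15*I*√2/2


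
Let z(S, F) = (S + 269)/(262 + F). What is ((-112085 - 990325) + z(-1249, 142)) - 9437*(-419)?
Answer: 288020748/101 ≈ 2.8517e+6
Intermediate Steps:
z(S, F) = (269 + S)/(262 + F)
((-112085 - 990325) + z(-1249, 142)) - 9437*(-419) = ((-112085 - 990325) + (269 - 1249)/(262 + 142)) - 9437*(-419) = (-1102410 - 980/404) - 1*(-3954103) = (-1102410 + (1/404)*(-980)) + 3954103 = (-1102410 - 245/101) + 3954103 = -111343655/101 + 3954103 = 288020748/101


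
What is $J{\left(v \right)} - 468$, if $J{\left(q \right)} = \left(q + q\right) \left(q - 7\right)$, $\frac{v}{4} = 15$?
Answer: $5892$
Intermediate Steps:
$v = 60$ ($v = 4 \cdot 15 = 60$)
$J{\left(q \right)} = 2 q \left(-7 + q\right)$
$J{\left(v \right)} - 468 = 2 \cdot 60 \left(-7 + 60\right) - 468 = 2 \cdot 60 \cdot 53 - 468 = 6360 - 468 = 5892$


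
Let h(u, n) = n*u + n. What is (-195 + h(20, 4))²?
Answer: 12321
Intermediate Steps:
h(u, n) = n + n*u
(-195 + h(20, 4))² = (-195 + 4*(1 + 20))² = (-195 + 4*21)² = (-195 + 84)² = (-111)² = 12321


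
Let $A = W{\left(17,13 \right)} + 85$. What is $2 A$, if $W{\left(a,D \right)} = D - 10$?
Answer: $176$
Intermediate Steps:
$W{\left(a,D \right)} = -10 + D$ ($W{\left(a,D \right)} = D - 10 = -10 + D$)
$A = 88$ ($A = \left(-10 + 13\right) + 85 = 3 + 85 = 88$)
$2 A = 2 \cdot 88 = 176$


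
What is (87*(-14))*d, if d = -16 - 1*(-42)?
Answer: -31668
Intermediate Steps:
d = 26 (d = -16 + 42 = 26)
(87*(-14))*d = (87*(-14))*26 = -1218*26 = -31668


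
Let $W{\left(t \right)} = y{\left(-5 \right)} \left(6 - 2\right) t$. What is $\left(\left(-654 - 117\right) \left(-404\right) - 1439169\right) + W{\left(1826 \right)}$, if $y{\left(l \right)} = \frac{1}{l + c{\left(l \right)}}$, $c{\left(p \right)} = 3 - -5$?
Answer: $- \frac{3375751}{3} \approx -1.1253 \cdot 10^{6}$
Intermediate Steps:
$c{\left(p \right)} = 8$ ($c{\left(p \right)} = 3 + 5 = 8$)
$y{\left(l \right)} = \frac{1}{8 + l}$ ($y{\left(l \right)} = \frac{1}{l + 8} = \frac{1}{8 + l}$)
$W{\left(t \right)} = \frac{4 t}{3}$ ($W{\left(t \right)} = \frac{6 - 2}{8 - 5} t = \frac{6 - 2}{3} t = \frac{1}{3} \cdot 4 t = \frac{4 t}{3}$)
$\left(\left(-654 - 117\right) \left(-404\right) - 1439169\right) + W{\left(1826 \right)} = \left(\left(-654 - 117\right) \left(-404\right) - 1439169\right) + \frac{4}{3} \cdot 1826 = \left(\left(-771\right) \left(-404\right) - 1439169\right) + \frac{7304}{3} = \left(311484 - 1439169\right) + \frac{7304}{3} = -1127685 + \frac{7304}{3} = - \frac{3375751}{3}$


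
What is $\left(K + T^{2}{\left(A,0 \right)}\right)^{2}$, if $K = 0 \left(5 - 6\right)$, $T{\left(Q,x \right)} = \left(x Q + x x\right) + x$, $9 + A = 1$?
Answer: $0$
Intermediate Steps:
$A = -8$ ($A = -9 + 1 = -8$)
$T{\left(Q,x \right)} = x + x^{2} + Q x$ ($T{\left(Q,x \right)} = \left(Q x + x^{2}\right) + x = \left(x^{2} + Q x\right) + x = x + x^{2} + Q x$)
$K = 0$ ($K = 0 \left(-1\right) = 0$)
$\left(K + T^{2}{\left(A,0 \right)}\right)^{2} = \left(0 + \left(0 \left(1 - 8 + 0\right)\right)^{2}\right)^{2} = \left(0 + \left(0 \left(-7\right)\right)^{2}\right)^{2} = \left(0 + 0^{2}\right)^{2} = \left(0 + 0\right)^{2} = 0^{2} = 0$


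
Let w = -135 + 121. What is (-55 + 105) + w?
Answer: 36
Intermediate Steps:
w = -14
(-55 + 105) + w = (-55 + 105) - 14 = 50 - 14 = 36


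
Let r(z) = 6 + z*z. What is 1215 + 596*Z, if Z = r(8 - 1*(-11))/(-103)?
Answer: -93587/103 ≈ -908.61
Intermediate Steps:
r(z) = 6 + z²
Z = -367/103 (Z = (6 + (8 - 1*(-11))²)/(-103) = (6 + (8 + 11)²)*(-1/103) = (6 + 19²)*(-1/103) = (6 + 361)*(-1/103) = 367*(-1/103) = -367/103 ≈ -3.5631)
1215 + 596*Z = 1215 + 596*(-367/103) = 1215 - 218732/103 = -93587/103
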